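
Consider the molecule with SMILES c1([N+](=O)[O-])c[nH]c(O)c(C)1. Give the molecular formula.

C5H6N2O3

Atom tally by fragment:
  pyrrole ring core → C:4 H:5 N:1
  (− 3 ring H displaced by substituents)
  + NO2 → N:1 O:2
  + OH → O:1 H:1
  + CH3 → C:1 H:3
Element totals:
  C: 5
  H: 6
  N: 2
  O: 3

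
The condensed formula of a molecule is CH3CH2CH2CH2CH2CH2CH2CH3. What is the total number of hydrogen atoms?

18

Atom tally by fragment:
  CH3 → C:1 H:3
  CH2 → C:1 H:2
  CH2 → C:1 H:2
  CH2 → C:1 H:2
  CH2 → C:1 H:2
  CH2 → C:1 H:2
  CH2 → C:1 H:2
  CH3 → C:1 H:3
Element totals:
  C: 8
  H: 18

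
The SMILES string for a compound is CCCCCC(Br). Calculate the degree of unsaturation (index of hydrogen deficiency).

0

Atom tally by fragment:
  CH3 → C:1 H:3
  CH2 → C:1 H:2
  CH2 → C:1 H:2
  CH2 → C:1 H:2
  CH2 → C:1 H:2
  CH2Br → C:1 H:2 Br:1
Element totals:
  C: 6
  H: 13
  Br: 1
Molecular formula: C6H13Br.
DoU = (2C + 2 + N − H − X) / 2 = (2·6 + 2 + 0 − 13 − 1) / 2 = 0.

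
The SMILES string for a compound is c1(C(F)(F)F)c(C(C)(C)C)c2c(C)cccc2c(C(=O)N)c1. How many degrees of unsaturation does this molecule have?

Atom tally by fragment:
  naphthalene ring system core → C:10 H:8
  (− 4 ring H displaced by substituents)
  + CF3 → C:1 F:3
  + C(CH3)3 → C:4 H:9
  + CH3 → C:1 H:3
  + CONH2 → C:1 H:2 O:1 N:1
Element totals:
  C: 17
  H: 18
  F: 3
  N: 1
  O: 1
Molecular formula: C17H18F3NO.
DoU = (2C + 2 + N − H − X) / 2 = (2·17 + 2 + 1 − 18 − 3) / 2 = 8.

8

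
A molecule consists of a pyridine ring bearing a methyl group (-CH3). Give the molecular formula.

Atom tally by fragment:
  pyridine ring core → C:5 H:5 N:1
  (− 1 ring H displaced by substituents)
  + CH3 → C:1 H:3
Element totals:
  C: 6
  H: 7
  N: 1

C6H7N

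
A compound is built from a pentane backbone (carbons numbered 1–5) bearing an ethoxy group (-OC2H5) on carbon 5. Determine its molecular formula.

Atom tally by fragment:
  CH3 → C:1 H:3
  CH2 → C:1 H:2
  CH2 → C:1 H:2
  CH2 → C:1 H:2
  CH2OC2H5 → C:3 H:7 O:1
Element totals:
  C: 7
  H: 16
  O: 1

C7H16O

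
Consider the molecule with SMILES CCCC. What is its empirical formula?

C2H5

Atom tally by fragment:
  CH3 → C:1 H:3
  CH2 → C:1 H:2
  CH2 → C:1 H:2
  CH3 → C:1 H:3
Element totals:
  C: 4
  H: 10
Molecular formula: C4H10.
gcd of subscripts = 2; dividing each by 2:
  C: 4/2 = 2
  H: 10/2 = 5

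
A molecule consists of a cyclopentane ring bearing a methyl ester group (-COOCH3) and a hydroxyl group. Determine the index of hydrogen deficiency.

Atom tally by fragment:
  cyclopentane ring core → C:5 H:10
  (− 2 ring H displaced by substituents)
  + COOCH3 → C:2 H:3 O:2
  + OH → O:1 H:1
Element totals:
  C: 7
  H: 12
  O: 3
Molecular formula: C7H12O3.
DoU = (2C + 2 + N − H − X) / 2 = (2·7 + 2 + 0 − 12 − 0) / 2 = 2.

2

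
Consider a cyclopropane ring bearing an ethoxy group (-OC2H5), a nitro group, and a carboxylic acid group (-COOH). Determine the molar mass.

Atom tally by fragment:
  cyclopropane ring core → C:3 H:6
  (− 3 ring H displaced by substituents)
  + OC2H5 → C:2 H:5 O:1
  + NO2 → N:1 O:2
  + COOH → C:1 H:1 O:2
Element totals:
  C: 6
  H: 9
  N: 1
  O: 5
Molecular formula: C6H9NO5.
  M = 6(12.011) + 9(1.008) + 14.007 + 5(15.999)
    = 72.066 + 9.072 + 14.007 + 79.995 = 175.140

175.14 g/mol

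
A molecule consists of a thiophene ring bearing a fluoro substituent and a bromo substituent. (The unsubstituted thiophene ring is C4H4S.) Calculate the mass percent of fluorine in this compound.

Atom tally by fragment:
  thiophene ring core → C:4 H:4 S:1
  (− 2 ring H displaced by substituents)
  + F → F:1
  + Br → Br:1
Element totals:
  C: 4
  H: 2
  Br: 1
  F: 1
  S: 1
Molecular formula: C4H2BrFS.
Molar mass = 181.022 g/mol.
Mass from F: 1 × 18.998 = 18.998 g/mol.
%F = 18.998 / 181.022 × 100 = 10.49%.

10.49%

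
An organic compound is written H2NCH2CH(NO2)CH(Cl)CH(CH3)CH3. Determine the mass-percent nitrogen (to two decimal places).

15.51%

Atom tally by fragment:
  H2NCH2 → C:1 H:4 N:1
  CH(NO2) → C:1 H:1 N:1 O:2
  CH(Cl) → C:1 H:1 Cl:1
  CH(CH3) → C:2 H:4
  CH3 → C:1 H:3
Element totals:
  C: 6
  H: 13
  Cl: 1
  N: 2
  O: 2
Molecular formula: C6H13ClN2O2.
Molar mass = 180.632 g/mol.
Mass from N: 2 × 14.007 = 28.014 g/mol.
%N = 28.014 / 180.632 × 100 = 15.51%.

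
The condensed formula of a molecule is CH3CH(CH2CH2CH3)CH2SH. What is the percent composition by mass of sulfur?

Element totals:
  C: 6
  H: 14
  S: 1
Molecular formula: C6H14S.
Molar mass = 118.238 g/mol.
Mass from S: 1 × 32.06 = 32.060 g/mol.
%S = 32.060 / 118.238 × 100 = 27.11%.

27.11%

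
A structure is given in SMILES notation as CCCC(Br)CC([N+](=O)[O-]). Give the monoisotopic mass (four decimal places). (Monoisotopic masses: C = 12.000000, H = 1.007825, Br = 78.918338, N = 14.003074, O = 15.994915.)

209.0051

Atom tally by fragment:
  CH3 → C:1 H:3
  CH2 → C:1 H:2
  CH2 → C:1 H:2
  CH(Br) → C:1 H:1 Br:1
  CH2 → C:1 H:2
  CH2NO2 → C:1 H:2 N:1 O:2
Element totals:
  C: 6
  H: 12
  Br: 1
  N: 1
  O: 2
Molecular formula: C6H12BrNO2.
  M = 6(12.0) + 12(1.007825) + 78.918338 + 14.003074 + 2(15.994915)
    = 72.000000 + 12.093900 + 78.918338 + 14.003074 + 31.989830 = 209.005142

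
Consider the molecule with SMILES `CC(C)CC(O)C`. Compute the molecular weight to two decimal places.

102.18 g/mol

Atom tally by fragment:
  CH3 → C:1 H:3
  CH(CH3) → C:2 H:4
  CH2 → C:1 H:2
  CH(OH) → C:1 H:2 O:1
  CH3 → C:1 H:3
Element totals:
  C: 6
  H: 14
  O: 1
Molecular formula: C6H14O.
  M = 6(12.011) + 14(1.008) + 15.999
    = 72.066 + 14.112 + 15.999 = 102.177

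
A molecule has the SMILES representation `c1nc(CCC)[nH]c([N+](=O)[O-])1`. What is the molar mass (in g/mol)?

155.16 g/mol

Atom tally by fragment:
  imidazole ring core → C:3 H:4 N:2
  (− 2 ring H displaced by substituents)
  + CH2CH2CH3 → C:3 H:7
  + NO2 → N:1 O:2
Element totals:
  C: 6
  H: 9
  N: 3
  O: 2
Molecular formula: C6H9N3O2.
  M = 6(12.011) + 9(1.008) + 3(14.007) + 2(15.999)
    = 72.066 + 9.072 + 42.021 + 31.998 = 155.157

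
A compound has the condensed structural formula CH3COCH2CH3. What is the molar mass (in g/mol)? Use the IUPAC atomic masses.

Atom tally by fragment:
  CH3COCH2 → C:3 H:5 O:1
  CH3 → C:1 H:3
Element totals:
  C: 4
  H: 8
  O: 1
Molecular formula: C4H8O.
  M = 4(12.011) + 8(1.008) + 15.999
    = 48.044 + 8.064 + 15.999 = 72.107

72.11 g/mol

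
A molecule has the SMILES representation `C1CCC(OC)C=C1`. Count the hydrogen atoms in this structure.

Atom tally by fragment:
  cyclohexene ring core → C:6 H:10
  (− 1 ring H displaced by substituents)
  + OCH3 → C:1 H:3 O:1
Element totals:
  C: 7
  H: 12
  O: 1

12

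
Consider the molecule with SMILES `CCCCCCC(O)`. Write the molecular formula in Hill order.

C7H16O

Atom tally by fragment:
  CH3 → C:1 H:3
  CH2 → C:1 H:2
  CH2 → C:1 H:2
  CH2 → C:1 H:2
  CH2 → C:1 H:2
  CH2 → C:1 H:2
  CH2OH → C:1 H:3 O:1
Element totals:
  C: 7
  H: 16
  O: 1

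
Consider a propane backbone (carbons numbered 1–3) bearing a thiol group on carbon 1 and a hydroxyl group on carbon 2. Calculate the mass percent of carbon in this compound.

39.10%

Atom tally by fragment:
  HSCH2 → C:1 H:3 S:1
  CH(OH) → C:1 H:2 O:1
  CH3 → C:1 H:3
Element totals:
  C: 3
  H: 8
  O: 1
  S: 1
Molecular formula: C3H8OS.
Molar mass = 92.156 g/mol.
Mass from C: 3 × 12.011 = 36.033 g/mol.
%C = 36.033 / 92.156 × 100 = 39.10%.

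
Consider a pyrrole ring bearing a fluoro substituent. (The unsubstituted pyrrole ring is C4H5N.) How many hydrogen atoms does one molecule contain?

4

Atom tally by fragment:
  pyrrole ring core → C:4 H:5 N:1
  (− 1 ring H displaced by substituents)
  + F → F:1
Element totals:
  C: 4
  H: 4
  F: 1
  N: 1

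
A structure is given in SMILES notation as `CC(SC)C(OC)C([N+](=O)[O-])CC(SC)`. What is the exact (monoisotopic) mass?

253.0806

Atom tally by fragment:
  CH3 → C:1 H:3
  CH(SCH3) → C:2 H:4 S:1
  CH(OCH3) → C:2 H:4 O:1
  CH(NO2) → C:1 H:1 N:1 O:2
  CH2 → C:1 H:2
  CH2SCH3 → C:2 H:5 S:1
Element totals:
  C: 9
  H: 19
  N: 1
  O: 3
  S: 2
Molecular formula: C9H19NO3S2.
  M = 9(12.0) + 19(1.007825) + 14.003074 + 3(15.994915) + 2(31.972071)
    = 108.000000 + 19.148675 + 14.003074 + 47.984745 + 63.944142 = 253.080636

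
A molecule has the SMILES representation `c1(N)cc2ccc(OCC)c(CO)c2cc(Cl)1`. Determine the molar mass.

251.71 g/mol

Atom tally by fragment:
  naphthalene ring system core → C:10 H:8
  (− 4 ring H displaced by substituents)
  + NH2 → N:1 H:2
  + OC2H5 → C:2 H:5 O:1
  + CH2OH → C:1 H:3 O:1
  + Cl → Cl:1
Element totals:
  C: 13
  H: 14
  Cl: 1
  N: 1
  O: 2
Molecular formula: C13H14ClNO2.
  M = 13(12.011) + 14(1.008) + 35.45 + 14.007 + 2(15.999)
    = 156.143 + 14.112 + 35.450 + 14.007 + 31.998 = 251.710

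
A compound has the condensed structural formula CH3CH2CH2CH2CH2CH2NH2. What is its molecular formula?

Atom tally by fragment:
  CH3 → C:1 H:3
  CH2 → C:1 H:2
  CH2 → C:1 H:2
  CH2 → C:1 H:2
  CH2 → C:1 H:2
  CH2NH2 → C:1 H:4 N:1
Element totals:
  C: 6
  H: 15
  N: 1

C6H15N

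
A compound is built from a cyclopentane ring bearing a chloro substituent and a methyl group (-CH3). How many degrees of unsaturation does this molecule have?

Atom tally by fragment:
  cyclopentane ring core → C:5 H:10
  (− 2 ring H displaced by substituents)
  + Cl → Cl:1
  + CH3 → C:1 H:3
Element totals:
  C: 6
  H: 11
  Cl: 1
Molecular formula: C6H11Cl.
DoU = (2C + 2 + N − H − X) / 2 = (2·6 + 2 + 0 − 11 − 1) / 2 = 1.

1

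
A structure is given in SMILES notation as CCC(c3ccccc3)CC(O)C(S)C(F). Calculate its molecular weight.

242.35 g/mol

Atom tally by fragment:
  CH3 → C:1 H:3
  CH2 → C:1 H:2
  CH(C6H5) → C:7 H:6
  CH2 → C:1 H:2
  CH(OH) → C:1 H:2 O:1
  CH(SH) → C:1 H:2 S:1
  CH2F → C:1 H:2 F:1
Element totals:
  C: 13
  H: 19
  F: 1
  O: 1
  S: 1
Molecular formula: C13H19FOS.
  M = 13(12.011) + 19(1.008) + 18.998 + 15.999 + 32.06
    = 156.143 + 19.152 + 18.998 + 15.999 + 32.060 = 242.352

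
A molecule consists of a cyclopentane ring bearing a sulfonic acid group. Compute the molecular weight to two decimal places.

150.19 g/mol

Atom tally by fragment:
  cyclopentane ring core → C:5 H:10
  (− 1 ring H displaced by substituents)
  + SO3H → S:1 O:3 H:1
Element totals:
  C: 5
  H: 10
  O: 3
  S: 1
Molecular formula: C5H10O3S.
  M = 5(12.011) + 10(1.008) + 3(15.999) + 32.06
    = 60.055 + 10.080 + 47.997 + 32.060 = 150.192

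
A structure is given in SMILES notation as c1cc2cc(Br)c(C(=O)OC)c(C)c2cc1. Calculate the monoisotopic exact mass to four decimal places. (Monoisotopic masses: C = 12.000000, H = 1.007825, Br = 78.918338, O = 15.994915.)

Atom tally by fragment:
  naphthalene ring system core → C:10 H:8
  (− 3 ring H displaced by substituents)
  + Br → Br:1
  + COOCH3 → C:2 H:3 O:2
  + CH3 → C:1 H:3
Element totals:
  C: 13
  H: 11
  Br: 1
  O: 2
Molecular formula: C13H11BrO2.
  M = 13(12.0) + 11(1.007825) + 78.918338 + 2(15.994915)
    = 156.000000 + 11.086075 + 78.918338 + 31.989830 = 277.994243

277.9942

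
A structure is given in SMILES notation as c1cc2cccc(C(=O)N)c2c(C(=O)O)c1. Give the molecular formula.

C12H9NO3

Atom tally by fragment:
  naphthalene ring system core → C:10 H:8
  (− 2 ring H displaced by substituents)
  + CONH2 → C:1 H:2 O:1 N:1
  + COOH → C:1 H:1 O:2
Element totals:
  C: 12
  H: 9
  N: 1
  O: 3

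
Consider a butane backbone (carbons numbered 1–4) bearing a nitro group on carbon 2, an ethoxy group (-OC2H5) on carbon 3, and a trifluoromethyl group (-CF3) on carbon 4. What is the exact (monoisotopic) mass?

215.0769

Atom tally by fragment:
  CH3 → C:1 H:3
  CH(NO2) → C:1 H:1 N:1 O:2
  CH(OC2H5) → C:3 H:6 O:1
  CH2CF3 → C:2 H:2 F:3
Element totals:
  C: 7
  H: 12
  F: 3
  N: 1
  O: 3
Molecular formula: C7H12F3NO3.
  M = 7(12.0) + 12(1.007825) + 3(18.998403) + 14.003074 + 3(15.994915)
    = 84.000000 + 12.093900 + 56.995209 + 14.003074 + 47.984745 = 215.076928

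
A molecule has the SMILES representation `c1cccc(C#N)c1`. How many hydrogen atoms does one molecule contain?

5

Atom tally by fragment:
  benzene ring core → C:6 H:6
  (− 1 ring H displaced by substituents)
  + CN → C:1 N:1
Element totals:
  C: 7
  H: 5
  N: 1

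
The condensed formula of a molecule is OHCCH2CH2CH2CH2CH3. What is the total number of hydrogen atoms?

Atom tally by fragment:
  OHCCH2 → C:2 H:3 O:1
  CH2 → C:1 H:2
  CH2 → C:1 H:2
  CH2 → C:1 H:2
  CH3 → C:1 H:3
Element totals:
  C: 6
  H: 12
  O: 1

12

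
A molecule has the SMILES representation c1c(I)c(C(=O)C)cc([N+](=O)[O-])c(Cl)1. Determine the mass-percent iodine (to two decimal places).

Atom tally by fragment:
  benzene ring core → C:6 H:6
  (− 4 ring H displaced by substituents)
  + I → I:1
  + COCH3 → C:2 H:3 O:1
  + NO2 → N:1 O:2
  + Cl → Cl:1
Element totals:
  C: 8
  H: 5
  Cl: 1
  I: 1
  N: 1
  O: 3
Molecular formula: C8H5ClINO3.
Molar mass = 325.486 g/mol.
Mass from I: 1 × 126.904 = 126.904 g/mol.
%I = 126.904 / 325.486 × 100 = 38.99%.

38.99%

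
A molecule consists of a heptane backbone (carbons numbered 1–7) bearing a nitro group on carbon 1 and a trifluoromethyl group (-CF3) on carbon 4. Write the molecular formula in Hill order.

C8H14F3NO2

Atom tally by fragment:
  O2NCH2 → C:1 H:2 N:1 O:2
  CH2 → C:1 H:2
  CH2 → C:1 H:2
  CH(CF3) → C:2 H:1 F:3
  CH2 → C:1 H:2
  CH2 → C:1 H:2
  CH3 → C:1 H:3
Element totals:
  C: 8
  H: 14
  F: 3
  N: 1
  O: 2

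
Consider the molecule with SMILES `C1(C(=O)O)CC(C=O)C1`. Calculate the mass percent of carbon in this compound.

56.25%

Atom tally by fragment:
  cyclobutane ring core → C:4 H:8
  (− 2 ring H displaced by substituents)
  + COOH → C:1 H:1 O:2
  + CHO → C:1 H:1 O:1
Element totals:
  C: 6
  H: 8
  O: 3
Molecular formula: C6H8O3.
Molar mass = 128.127 g/mol.
Mass from C: 6 × 12.011 = 72.066 g/mol.
%C = 72.066 / 128.127 × 100 = 56.25%.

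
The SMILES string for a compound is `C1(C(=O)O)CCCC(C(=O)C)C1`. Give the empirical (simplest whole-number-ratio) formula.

C9H14O3

Atom tally by fragment:
  cyclohexane ring core → C:6 H:12
  (− 2 ring H displaced by substituents)
  + COOH → C:1 H:1 O:2
  + COCH3 → C:2 H:3 O:1
Element totals:
  C: 9
  H: 14
  O: 3
Molecular formula: C9H14O3.
gcd of subscripts (9, 14, 3) = 1, so the empirical formula equals the molecular formula.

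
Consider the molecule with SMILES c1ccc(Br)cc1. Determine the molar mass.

Atom tally by fragment:
  benzene ring core → C:6 H:6
  (− 1 ring H displaced by substituents)
  + Br → Br:1
Element totals:
  C: 6
  H: 5
  Br: 1
Molecular formula: C6H5Br.
  M = 6(12.011) + 5(1.008) + 79.904
    = 72.066 + 5.040 + 79.904 = 157.010

157.01 g/mol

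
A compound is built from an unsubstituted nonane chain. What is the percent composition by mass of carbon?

84.28%

Atom tally by fragment:
  CH3 → C:1 H:3
  CH2 → C:1 H:2
  CH2 → C:1 H:2
  CH2 → C:1 H:2
  CH2 → C:1 H:2
  CH2 → C:1 H:2
  CH2 → C:1 H:2
  CH2 → C:1 H:2
  CH3 → C:1 H:3
Element totals:
  C: 9
  H: 20
Molecular formula: C9H20.
Molar mass = 128.259 g/mol.
Mass from C: 9 × 12.011 = 108.099 g/mol.
%C = 108.099 / 128.259 × 100 = 84.28%.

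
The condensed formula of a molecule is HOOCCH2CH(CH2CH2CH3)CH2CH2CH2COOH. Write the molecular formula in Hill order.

C10H18O4

Element totals:
  C: 10
  H: 18
  O: 4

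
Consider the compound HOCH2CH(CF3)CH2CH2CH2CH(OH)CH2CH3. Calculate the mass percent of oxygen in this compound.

Atom tally by fragment:
  HOCH2 → C:1 H:3 O:1
  CH(CF3) → C:2 H:1 F:3
  CH2 → C:1 H:2
  CH2 → C:1 H:2
  CH2 → C:1 H:2
  CH(OH) → C:1 H:2 O:1
  CH2 → C:1 H:2
  CH3 → C:1 H:3
Element totals:
  C: 9
  H: 17
  F: 3
  O: 2
Molecular formula: C9H17F3O2.
Molar mass = 214.227 g/mol.
Mass from O: 2 × 15.999 = 31.998 g/mol.
%O = 31.998 / 214.227 × 100 = 14.94%.

14.94%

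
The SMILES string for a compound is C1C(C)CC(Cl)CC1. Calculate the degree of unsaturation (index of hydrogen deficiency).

1

Atom tally by fragment:
  cyclohexane ring core → C:6 H:12
  (− 2 ring H displaced by substituents)
  + CH3 → C:1 H:3
  + Cl → Cl:1
Element totals:
  C: 7
  H: 13
  Cl: 1
Molecular formula: C7H13Cl.
DoU = (2C + 2 + N − H − X) / 2 = (2·7 + 2 + 0 − 13 − 1) / 2 = 1.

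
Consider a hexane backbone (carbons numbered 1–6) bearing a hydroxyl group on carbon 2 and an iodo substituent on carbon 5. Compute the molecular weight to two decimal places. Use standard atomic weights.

228.07 g/mol

Atom tally by fragment:
  CH3 → C:1 H:3
  CH(OH) → C:1 H:2 O:1
  CH2 → C:1 H:2
  CH2 → C:1 H:2
  CH(I) → C:1 H:1 I:1
  CH3 → C:1 H:3
Element totals:
  C: 6
  H: 13
  I: 1
  O: 1
Molecular formula: C6H13IO.
  M = 6(12.011) + 13(1.008) + 126.904 + 15.999
    = 72.066 + 13.104 + 126.904 + 15.999 = 228.073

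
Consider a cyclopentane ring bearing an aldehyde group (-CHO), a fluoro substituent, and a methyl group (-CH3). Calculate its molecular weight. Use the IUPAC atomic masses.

Atom tally by fragment:
  cyclopentane ring core → C:5 H:10
  (− 3 ring H displaced by substituents)
  + CHO → C:1 H:1 O:1
  + F → F:1
  + CH3 → C:1 H:3
Element totals:
  C: 7
  H: 11
  F: 1
  O: 1
Molecular formula: C7H11FO.
  M = 7(12.011) + 11(1.008) + 18.998 + 15.999
    = 84.077 + 11.088 + 18.998 + 15.999 = 130.162

130.16 g/mol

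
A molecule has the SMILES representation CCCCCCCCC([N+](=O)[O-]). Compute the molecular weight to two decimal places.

173.26 g/mol

Atom tally by fragment:
  CH3 → C:1 H:3
  CH2 → C:1 H:2
  CH2 → C:1 H:2
  CH2 → C:1 H:2
  CH2 → C:1 H:2
  CH2 → C:1 H:2
  CH2 → C:1 H:2
  CH2 → C:1 H:2
  CH2NO2 → C:1 H:2 N:1 O:2
Element totals:
  C: 9
  H: 19
  N: 1
  O: 2
Molecular formula: C9H19NO2.
  M = 9(12.011) + 19(1.008) + 14.007 + 2(15.999)
    = 108.099 + 19.152 + 14.007 + 31.998 = 173.256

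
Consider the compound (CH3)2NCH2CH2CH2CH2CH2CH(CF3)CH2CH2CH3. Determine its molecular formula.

C12H24F3N

Element totals:
  C: 12
  H: 24
  F: 3
  N: 1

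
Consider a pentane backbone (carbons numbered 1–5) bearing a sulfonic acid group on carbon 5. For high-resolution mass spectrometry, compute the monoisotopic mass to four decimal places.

152.0507

Atom tally by fragment:
  CH3 → C:1 H:3
  CH2 → C:1 H:2
  CH2 → C:1 H:2
  CH2 → C:1 H:2
  CH2SO3H → C:1 H:3 S:1 O:3
Element totals:
  C: 5
  H: 12
  O: 3
  S: 1
Molecular formula: C5H12O3S.
  M = 5(12.0) + 12(1.007825) + 3(15.994915) + 31.972071
    = 60.000000 + 12.093900 + 47.984745 + 31.972071 = 152.050716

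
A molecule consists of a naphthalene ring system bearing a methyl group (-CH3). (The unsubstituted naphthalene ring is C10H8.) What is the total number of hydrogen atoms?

Atom tally by fragment:
  naphthalene ring system core → C:10 H:8
  (− 1 ring H displaced by substituents)
  + CH3 → C:1 H:3
Element totals:
  C: 11
  H: 10

10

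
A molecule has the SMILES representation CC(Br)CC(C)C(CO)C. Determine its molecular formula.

C8H17BrO

Atom tally by fragment:
  CH3 → C:1 H:3
  CH(Br) → C:1 H:1 Br:1
  CH2 → C:1 H:2
  CH(CH3) → C:2 H:4
  CH(CH2OH) → C:2 H:4 O:1
  CH3 → C:1 H:3
Element totals:
  C: 8
  H: 17
  Br: 1
  O: 1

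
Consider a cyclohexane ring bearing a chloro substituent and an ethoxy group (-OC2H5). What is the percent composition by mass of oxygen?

Atom tally by fragment:
  cyclohexane ring core → C:6 H:12
  (− 2 ring H displaced by substituents)
  + Cl → Cl:1
  + OC2H5 → C:2 H:5 O:1
Element totals:
  C: 8
  H: 15
  Cl: 1
  O: 1
Molecular formula: C8H15ClO.
Molar mass = 162.657 g/mol.
Mass from O: 1 × 15.999 = 15.999 g/mol.
%O = 15.999 / 162.657 × 100 = 9.84%.

9.84%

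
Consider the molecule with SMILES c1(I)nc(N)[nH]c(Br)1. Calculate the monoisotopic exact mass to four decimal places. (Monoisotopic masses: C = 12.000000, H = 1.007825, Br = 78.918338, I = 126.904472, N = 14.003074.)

286.8555

Atom tally by fragment:
  imidazole ring core → C:3 H:4 N:2
  (− 3 ring H displaced by substituents)
  + I → I:1
  + NH2 → N:1 H:2
  + Br → Br:1
Element totals:
  C: 3
  H: 3
  Br: 1
  I: 1
  N: 3
Molecular formula: C3H3BrIN3.
  M = 3(12.0) + 3(1.007825) + 78.918338 + 126.904472 + 3(14.003074)
    = 36.000000 + 3.023475 + 78.918338 + 126.904472 + 42.009222 = 286.855507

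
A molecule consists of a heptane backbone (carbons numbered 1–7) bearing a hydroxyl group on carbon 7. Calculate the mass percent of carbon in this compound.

Atom tally by fragment:
  CH3 → C:1 H:3
  CH2 → C:1 H:2
  CH2 → C:1 H:2
  CH2 → C:1 H:2
  CH2 → C:1 H:2
  CH2 → C:1 H:2
  CH2OH → C:1 H:3 O:1
Element totals:
  C: 7
  H: 16
  O: 1
Molecular formula: C7H16O.
Molar mass = 116.204 g/mol.
Mass from C: 7 × 12.011 = 84.077 g/mol.
%C = 84.077 / 116.204 × 100 = 72.35%.

72.35%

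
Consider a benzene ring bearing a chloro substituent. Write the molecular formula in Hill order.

C6H5Cl

Atom tally by fragment:
  benzene ring core → C:6 H:6
  (− 1 ring H displaced by substituents)
  + Cl → Cl:1
Element totals:
  C: 6
  H: 5
  Cl: 1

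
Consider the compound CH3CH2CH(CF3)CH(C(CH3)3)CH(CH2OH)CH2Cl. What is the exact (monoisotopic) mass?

274.1311

Atom tally by fragment:
  CH3 → C:1 H:3
  CH2 → C:1 H:2
  CH(CF3) → C:2 H:1 F:3
  CH(C(CH3)3) → C:5 H:10
  CH(CH2OH) → C:2 H:4 O:1
  CH2Cl → C:1 H:2 Cl:1
Element totals:
  C: 12
  H: 22
  Cl: 1
  F: 3
  O: 1
Molecular formula: C12H22ClF3O.
  M = 12(12.0) + 22(1.007825) + 34.968853 + 3(18.998403) + 15.994915
    = 144.000000 + 22.172150 + 34.968853 + 56.995209 + 15.994915 = 274.131127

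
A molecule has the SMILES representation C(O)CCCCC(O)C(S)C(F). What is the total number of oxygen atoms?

2

Atom tally by fragment:
  HOCH2 → C:1 H:3 O:1
  CH2 → C:1 H:2
  CH2 → C:1 H:2
  CH2 → C:1 H:2
  CH2 → C:1 H:2
  CH(OH) → C:1 H:2 O:1
  CH(SH) → C:1 H:2 S:1
  CH2F → C:1 H:2 F:1
Element totals:
  C: 8
  H: 17
  F: 1
  O: 2
  S: 1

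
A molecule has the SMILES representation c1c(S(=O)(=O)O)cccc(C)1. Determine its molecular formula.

C7H8O3S

Atom tally by fragment:
  benzene ring core → C:6 H:6
  (− 2 ring H displaced by substituents)
  + SO3H → S:1 O:3 H:1
  + CH3 → C:1 H:3
Element totals:
  C: 7
  H: 8
  O: 3
  S: 1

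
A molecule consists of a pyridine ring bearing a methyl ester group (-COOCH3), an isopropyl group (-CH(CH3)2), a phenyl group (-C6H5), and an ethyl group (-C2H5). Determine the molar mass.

283.37 g/mol

Atom tally by fragment:
  pyridine ring core → C:5 H:5 N:1
  (− 4 ring H displaced by substituents)
  + COOCH3 → C:2 H:3 O:2
  + CH(CH3)2 → C:3 H:7
  + C6H5 → C:6 H:5
  + C2H5 → C:2 H:5
Element totals:
  C: 18
  H: 21
  N: 1
  O: 2
Molecular formula: C18H21NO2.
  M = 18(12.011) + 21(1.008) + 14.007 + 2(15.999)
    = 216.198 + 21.168 + 14.007 + 31.998 = 283.371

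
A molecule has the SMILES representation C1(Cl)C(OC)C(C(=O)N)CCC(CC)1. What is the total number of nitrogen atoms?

Atom tally by fragment:
  cyclohexane ring core → C:6 H:12
  (− 4 ring H displaced by substituents)
  + Cl → Cl:1
  + OCH3 → C:1 H:3 O:1
  + CONH2 → C:1 H:2 O:1 N:1
  + C2H5 → C:2 H:5
Element totals:
  C: 10
  H: 18
  Cl: 1
  N: 1
  O: 2

1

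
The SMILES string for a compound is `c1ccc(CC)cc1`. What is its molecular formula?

Atom tally by fragment:
  benzene ring core → C:6 H:6
  (− 1 ring H displaced by substituents)
  + C2H5 → C:2 H:5
Element totals:
  C: 8
  H: 10

C8H10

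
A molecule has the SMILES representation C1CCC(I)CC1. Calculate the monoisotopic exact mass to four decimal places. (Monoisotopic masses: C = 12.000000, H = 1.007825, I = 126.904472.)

Atom tally by fragment:
  cyclohexane ring core → C:6 H:12
  (− 1 ring H displaced by substituents)
  + I → I:1
Element totals:
  C: 6
  H: 11
  I: 1
Molecular formula: C6H11I.
  M = 6(12.0) + 11(1.007825) + 126.904472
    = 72.000000 + 11.086075 + 126.904472 = 209.990547

209.9905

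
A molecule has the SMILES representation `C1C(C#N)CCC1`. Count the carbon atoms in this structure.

6

Atom tally by fragment:
  cyclopentane ring core → C:5 H:10
  (− 1 ring H displaced by substituents)
  + CN → C:1 N:1
Element totals:
  C: 6
  H: 9
  N: 1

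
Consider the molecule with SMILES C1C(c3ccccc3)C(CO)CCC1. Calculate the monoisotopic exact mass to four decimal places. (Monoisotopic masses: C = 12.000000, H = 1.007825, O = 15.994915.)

Atom tally by fragment:
  cyclohexane ring core → C:6 H:12
  (− 2 ring H displaced by substituents)
  + C6H5 → C:6 H:5
  + CH2OH → C:1 H:3 O:1
Element totals:
  C: 13
  H: 18
  O: 1
Molecular formula: C13H18O.
  M = 13(12.0) + 18(1.007825) + 15.994915
    = 156.000000 + 18.140850 + 15.994915 = 190.135765

190.1358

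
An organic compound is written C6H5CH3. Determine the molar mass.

Element totals:
  C: 7
  H: 8
Molecular formula: C7H8.
  M = 7(12.011) + 8(1.008)
    = 84.077 + 8.064 = 92.141

92.14 g/mol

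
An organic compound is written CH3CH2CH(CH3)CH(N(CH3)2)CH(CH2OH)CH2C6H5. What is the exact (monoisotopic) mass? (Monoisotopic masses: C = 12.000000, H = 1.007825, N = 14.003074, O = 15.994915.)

249.2093

Atom tally by fragment:
  CH3 → C:1 H:3
  CH2 → C:1 H:2
  CH(CH3) → C:2 H:4
  CH(N(CH3)2) → C:3 H:7 N:1
  CH(CH2OH) → C:2 H:4 O:1
  CH2C6H5 → C:7 H:7
Element totals:
  C: 16
  H: 27
  N: 1
  O: 1
Molecular formula: C16H27NO.
  M = 16(12.0) + 27(1.007825) + 14.003074 + 15.994915
    = 192.000000 + 27.211275 + 14.003074 + 15.994915 = 249.209264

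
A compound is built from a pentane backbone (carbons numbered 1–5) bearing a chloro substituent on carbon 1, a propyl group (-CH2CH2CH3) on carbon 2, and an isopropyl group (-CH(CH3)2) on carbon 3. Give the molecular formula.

C11H23Cl

Atom tally by fragment:
  ClCH2 → C:1 H:2 Cl:1
  CH(CH2CH2CH3) → C:4 H:8
  CH(CH(CH3)2) → C:4 H:8
  CH2 → C:1 H:2
  CH3 → C:1 H:3
Element totals:
  C: 11
  H: 23
  Cl: 1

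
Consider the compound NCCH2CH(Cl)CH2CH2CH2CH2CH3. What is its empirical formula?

C8H14ClN

Element totals:
  C: 8
  H: 14
  Cl: 1
  N: 1
Molecular formula: C8H14ClN.
gcd of subscripts (8, 1, 14, 1) = 1, so the empirical formula equals the molecular formula.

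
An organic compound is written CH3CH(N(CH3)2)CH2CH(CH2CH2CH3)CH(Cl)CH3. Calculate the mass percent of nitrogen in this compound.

6.81%

Element totals:
  C: 11
  H: 24
  Cl: 1
  N: 1
Molecular formula: C11H24ClN.
Molar mass = 205.770 g/mol.
Mass from N: 1 × 14.007 = 14.007 g/mol.
%N = 14.007 / 205.770 × 100 = 6.81%.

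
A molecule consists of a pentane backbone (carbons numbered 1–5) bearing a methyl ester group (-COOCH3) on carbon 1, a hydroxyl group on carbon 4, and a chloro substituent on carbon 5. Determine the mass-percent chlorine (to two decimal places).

19.63%

Atom tally by fragment:
  CH3OOCCH2 → C:3 H:5 O:2
  CH2 → C:1 H:2
  CH2 → C:1 H:2
  CH(OH) → C:1 H:2 O:1
  CH2Cl → C:1 H:2 Cl:1
Element totals:
  C: 7
  H: 13
  Cl: 1
  O: 3
Molecular formula: C7H13ClO3.
Molar mass = 180.628 g/mol.
Mass from Cl: 1 × 35.45 = 35.450 g/mol.
%Cl = 35.450 / 180.628 × 100 = 19.63%.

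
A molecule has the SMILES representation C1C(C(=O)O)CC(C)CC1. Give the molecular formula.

C8H14O2

Atom tally by fragment:
  cyclohexane ring core → C:6 H:12
  (− 2 ring H displaced by substituents)
  + COOH → C:1 H:1 O:2
  + CH3 → C:1 H:3
Element totals:
  C: 8
  H: 14
  O: 2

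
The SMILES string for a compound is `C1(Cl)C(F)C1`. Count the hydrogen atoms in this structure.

4

Atom tally by fragment:
  cyclopropane ring core → C:3 H:6
  (− 2 ring H displaced by substituents)
  + Cl → Cl:1
  + F → F:1
Element totals:
  C: 3
  H: 4
  Cl: 1
  F: 1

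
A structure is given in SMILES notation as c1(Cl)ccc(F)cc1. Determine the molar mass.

130.55 g/mol

Atom tally by fragment:
  benzene ring core → C:6 H:6
  (− 2 ring H displaced by substituents)
  + Cl → Cl:1
  + F → F:1
Element totals:
  C: 6
  H: 4
  Cl: 1
  F: 1
Molecular formula: C6H4ClF.
  M = 6(12.011) + 4(1.008) + 35.45 + 18.998
    = 72.066 + 4.032 + 35.450 + 18.998 = 130.546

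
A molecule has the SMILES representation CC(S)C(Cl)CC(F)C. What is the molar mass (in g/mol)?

Atom tally by fragment:
  CH3 → C:1 H:3
  CH(SH) → C:1 H:2 S:1
  CH(Cl) → C:1 H:1 Cl:1
  CH2 → C:1 H:2
  CH(F) → C:1 H:1 F:1
  CH3 → C:1 H:3
Element totals:
  C: 6
  H: 12
  Cl: 1
  F: 1
  S: 1
Molecular formula: C6H12ClFS.
  M = 6(12.011) + 12(1.008) + 35.45 + 18.998 + 32.06
    = 72.066 + 12.096 + 35.450 + 18.998 + 32.060 = 170.670

170.67 g/mol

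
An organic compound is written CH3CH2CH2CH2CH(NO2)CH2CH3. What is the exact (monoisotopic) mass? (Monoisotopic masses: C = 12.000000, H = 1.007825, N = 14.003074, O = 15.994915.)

Element totals:
  C: 7
  H: 15
  N: 1
  O: 2
Molecular formula: C7H15NO2.
  M = 7(12.0) + 15(1.007825) + 14.003074 + 2(15.994915)
    = 84.000000 + 15.117375 + 14.003074 + 31.989830 = 145.110279

145.1103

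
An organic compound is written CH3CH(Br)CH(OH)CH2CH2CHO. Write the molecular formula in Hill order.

C6H11BrO2

Atom tally by fragment:
  CH3 → C:1 H:3
  CH(Br) → C:1 H:1 Br:1
  CH(OH) → C:1 H:2 O:1
  CH2 → C:1 H:2
  CH2CHO → C:2 H:3 O:1
Element totals:
  C: 6
  H: 11
  Br: 1
  O: 2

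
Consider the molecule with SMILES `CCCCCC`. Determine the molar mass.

86.18 g/mol

Atom tally by fragment:
  CH3 → C:1 H:3
  CH2 → C:1 H:2
  CH2 → C:1 H:2
  CH2 → C:1 H:2
  CH2 → C:1 H:2
  CH3 → C:1 H:3
Element totals:
  C: 6
  H: 14
Molecular formula: C6H14.
  M = 6(12.011) + 14(1.008)
    = 72.066 + 14.112 = 86.178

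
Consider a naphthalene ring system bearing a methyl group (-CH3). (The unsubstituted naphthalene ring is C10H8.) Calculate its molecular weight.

142.20 g/mol

Atom tally by fragment:
  naphthalene ring system core → C:10 H:8
  (− 1 ring H displaced by substituents)
  + CH3 → C:1 H:3
Element totals:
  C: 11
  H: 10
Molecular formula: C11H10.
  M = 11(12.011) + 10(1.008)
    = 132.121 + 10.080 = 142.201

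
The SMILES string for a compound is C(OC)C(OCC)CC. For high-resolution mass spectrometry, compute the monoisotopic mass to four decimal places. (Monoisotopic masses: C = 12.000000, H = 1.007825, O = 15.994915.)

Atom tally by fragment:
  CH3OCH2 → C:2 H:5 O:1
  CH(OC2H5) → C:3 H:6 O:1
  CH2 → C:1 H:2
  CH3 → C:1 H:3
Element totals:
  C: 7
  H: 16
  O: 2
Molecular formula: C7H16O2.
  M = 7(12.0) + 16(1.007825) + 2(15.994915)
    = 84.000000 + 16.125200 + 31.989830 = 132.115030

132.1150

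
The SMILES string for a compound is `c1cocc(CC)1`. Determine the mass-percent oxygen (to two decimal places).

16.64%

Atom tally by fragment:
  furan ring core → C:4 H:4 O:1
  (− 1 ring H displaced by substituents)
  + C2H5 → C:2 H:5
Element totals:
  C: 6
  H: 8
  O: 1
Molecular formula: C6H8O.
Molar mass = 96.129 g/mol.
Mass from O: 1 × 15.999 = 15.999 g/mol.
%O = 15.999 / 96.129 × 100 = 16.64%.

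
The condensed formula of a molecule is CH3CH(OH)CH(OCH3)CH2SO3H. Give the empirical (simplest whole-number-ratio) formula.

Atom tally by fragment:
  CH3 → C:1 H:3
  CH(OH) → C:1 H:2 O:1
  CH(OCH3) → C:2 H:4 O:1
  CH2SO3H → C:1 H:3 S:1 O:3
Element totals:
  C: 5
  H: 12
  O: 5
  S: 1
Molecular formula: C5H12O5S.
gcd of subscripts (5, 12, 5, 1) = 1, so the empirical formula equals the molecular formula.

C5H12O5S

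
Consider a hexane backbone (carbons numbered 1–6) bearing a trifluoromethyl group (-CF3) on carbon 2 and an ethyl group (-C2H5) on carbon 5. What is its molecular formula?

Atom tally by fragment:
  CH3 → C:1 H:3
  CH(CF3) → C:2 H:1 F:3
  CH2 → C:1 H:2
  CH2 → C:1 H:2
  CH(C2H5) → C:3 H:6
  CH3 → C:1 H:3
Element totals:
  C: 9
  H: 17
  F: 3

C9H17F3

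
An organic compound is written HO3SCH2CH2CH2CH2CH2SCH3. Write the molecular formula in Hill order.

C6H14O3S2

Element totals:
  C: 6
  H: 14
  O: 3
  S: 2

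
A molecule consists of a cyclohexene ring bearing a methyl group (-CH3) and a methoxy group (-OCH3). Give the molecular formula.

Atom tally by fragment:
  cyclohexene ring core → C:6 H:10
  (− 2 ring H displaced by substituents)
  + CH3 → C:1 H:3
  + OCH3 → C:1 H:3 O:1
Element totals:
  C: 8
  H: 14
  O: 1

C8H14O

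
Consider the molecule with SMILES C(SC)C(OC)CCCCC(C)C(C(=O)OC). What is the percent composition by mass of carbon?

59.50%

Atom tally by fragment:
  CH3SCH2 → C:2 H:5 S:1
  CH(OCH3) → C:2 H:4 O:1
  CH2 → C:1 H:2
  CH2 → C:1 H:2
  CH2 → C:1 H:2
  CH2 → C:1 H:2
  CH(CH3) → C:2 H:4
  CH2COOCH3 → C:3 H:5 O:2
Element totals:
  C: 13
  H: 26
  O: 3
  S: 1
Molecular formula: C13H26O3S.
Molar mass = 262.408 g/mol.
Mass from C: 13 × 12.011 = 156.143 g/mol.
%C = 156.143 / 262.408 × 100 = 59.50%.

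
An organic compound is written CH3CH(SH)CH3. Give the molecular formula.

Atom tally by fragment:
  CH3 → C:1 H:3
  CH(SH) → C:1 H:2 S:1
  CH3 → C:1 H:3
Element totals:
  C: 3
  H: 8
  S: 1

C3H8S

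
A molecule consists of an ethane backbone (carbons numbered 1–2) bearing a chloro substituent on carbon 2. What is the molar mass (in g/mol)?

64.51 g/mol

Atom tally by fragment:
  CH3 → C:1 H:3
  CH2Cl → C:1 H:2 Cl:1
Element totals:
  C: 2
  H: 5
  Cl: 1
Molecular formula: C2H5Cl.
  M = 2(12.011) + 5(1.008) + 35.45
    = 24.022 + 5.040 + 35.450 = 64.512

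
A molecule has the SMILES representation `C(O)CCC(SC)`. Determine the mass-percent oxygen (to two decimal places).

13.31%

Atom tally by fragment:
  HOCH2 → C:1 H:3 O:1
  CH2 → C:1 H:2
  CH2 → C:1 H:2
  CH2SCH3 → C:2 H:5 S:1
Element totals:
  C: 5
  H: 12
  O: 1
  S: 1
Molecular formula: C5H12OS.
Molar mass = 120.210 g/mol.
Mass from O: 1 × 15.999 = 15.999 g/mol.
%O = 15.999 / 120.210 × 100 = 13.31%.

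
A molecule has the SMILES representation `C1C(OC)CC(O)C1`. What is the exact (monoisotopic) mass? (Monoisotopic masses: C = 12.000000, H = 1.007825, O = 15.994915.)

Atom tally by fragment:
  cyclopentane ring core → C:5 H:10
  (− 2 ring H displaced by substituents)
  + OCH3 → C:1 H:3 O:1
  + OH → O:1 H:1
Element totals:
  C: 6
  H: 12
  O: 2
Molecular formula: C6H12O2.
  M = 6(12.0) + 12(1.007825) + 2(15.994915)
    = 72.000000 + 12.093900 + 31.989830 = 116.083730

116.0837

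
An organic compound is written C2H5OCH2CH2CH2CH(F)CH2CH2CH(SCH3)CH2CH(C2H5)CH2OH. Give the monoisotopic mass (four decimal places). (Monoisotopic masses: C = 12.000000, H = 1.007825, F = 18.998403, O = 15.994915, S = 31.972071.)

Atom tally by fragment:
  C2H5OCH2 → C:3 H:7 O:1
  CH2 → C:1 H:2
  CH2 → C:1 H:2
  CH(F) → C:1 H:1 F:1
  CH2 → C:1 H:2
  CH2 → C:1 H:2
  CH(SCH3) → C:2 H:4 S:1
  CH2 → C:1 H:2
  CH(C2H5) → C:3 H:6
  CH2OH → C:1 H:3 O:1
Element totals:
  C: 15
  H: 31
  F: 1
  O: 2
  S: 1
Molecular formula: C15H31FO2S.
  M = 15(12.0) + 31(1.007825) + 18.998403 + 2(15.994915) + 31.972071
    = 180.000000 + 31.242575 + 18.998403 + 31.989830 + 31.972071 = 294.202879

294.2029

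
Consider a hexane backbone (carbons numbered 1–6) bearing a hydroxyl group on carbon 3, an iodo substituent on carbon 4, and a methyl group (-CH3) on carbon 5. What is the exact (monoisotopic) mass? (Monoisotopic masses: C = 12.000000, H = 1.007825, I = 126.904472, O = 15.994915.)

Atom tally by fragment:
  CH3 → C:1 H:3
  CH2 → C:1 H:2
  CH(OH) → C:1 H:2 O:1
  CH(I) → C:1 H:1 I:1
  CH(CH3) → C:2 H:4
  CH3 → C:1 H:3
Element totals:
  C: 7
  H: 15
  I: 1
  O: 1
Molecular formula: C7H15IO.
  M = 7(12.0) + 15(1.007825) + 126.904472 + 15.994915
    = 84.000000 + 15.117375 + 126.904472 + 15.994915 = 242.016762

242.0168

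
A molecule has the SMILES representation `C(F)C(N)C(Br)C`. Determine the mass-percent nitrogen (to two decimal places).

Atom tally by fragment:
  FCH2 → C:1 H:2 F:1
  CH(NH2) → C:1 H:3 N:1
  CH(Br) → C:1 H:1 Br:1
  CH3 → C:1 H:3
Element totals:
  C: 4
  H: 9
  Br: 1
  F: 1
  N: 1
Molecular formula: C4H9BrFN.
Molar mass = 170.025 g/mol.
Mass from N: 1 × 14.007 = 14.007 g/mol.
%N = 14.007 / 170.025 × 100 = 8.24%.

8.24%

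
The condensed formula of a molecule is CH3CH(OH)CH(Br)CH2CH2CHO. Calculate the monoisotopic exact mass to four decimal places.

Atom tally by fragment:
  CH3 → C:1 H:3
  CH(OH) → C:1 H:2 O:1
  CH(Br) → C:1 H:1 Br:1
  CH2 → C:1 H:2
  CH2CHO → C:2 H:3 O:1
Element totals:
  C: 6
  H: 11
  Br: 1
  O: 2
Molecular formula: C6H11BrO2.
  M = 6(12.0) + 11(1.007825) + 78.918338 + 2(15.994915)
    = 72.000000 + 11.086075 + 78.918338 + 31.989830 = 193.994243

193.9942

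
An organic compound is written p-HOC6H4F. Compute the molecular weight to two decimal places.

Atom tally by fragment:
  benzene ring core → C:6 H:6
  (− 2 ring H displaced by substituents)
  + OH → O:1 H:1
  + F → F:1
Element totals:
  C: 6
  H: 5
  F: 1
  O: 1
Molecular formula: C6H5FO.
  M = 6(12.011) + 5(1.008) + 18.998 + 15.999
    = 72.066 + 5.040 + 18.998 + 15.999 = 112.103

112.10 g/mol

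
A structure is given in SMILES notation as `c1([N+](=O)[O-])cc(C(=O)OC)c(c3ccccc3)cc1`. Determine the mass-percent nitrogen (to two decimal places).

5.45%

Atom tally by fragment:
  benzene ring core → C:6 H:6
  (− 3 ring H displaced by substituents)
  + NO2 → N:1 O:2
  + COOCH3 → C:2 H:3 O:2
  + C6H5 → C:6 H:5
Element totals:
  C: 14
  H: 11
  N: 1
  O: 4
Molecular formula: C14H11NO4.
Molar mass = 257.245 g/mol.
Mass from N: 1 × 14.007 = 14.007 g/mol.
%N = 14.007 / 257.245 × 100 = 5.45%.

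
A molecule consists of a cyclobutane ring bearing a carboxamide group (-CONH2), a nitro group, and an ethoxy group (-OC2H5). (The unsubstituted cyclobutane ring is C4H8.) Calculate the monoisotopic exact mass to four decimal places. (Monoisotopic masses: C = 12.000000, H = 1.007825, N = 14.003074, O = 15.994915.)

188.0797

Atom tally by fragment:
  cyclobutane ring core → C:4 H:8
  (− 3 ring H displaced by substituents)
  + CONH2 → C:1 H:2 O:1 N:1
  + NO2 → N:1 O:2
  + OC2H5 → C:2 H:5 O:1
Element totals:
  C: 7
  H: 12
  N: 2
  O: 4
Molecular formula: C7H12N2O4.
  M = 7(12.0) + 12(1.007825) + 2(14.003074) + 4(15.994915)
    = 84.000000 + 12.093900 + 28.006148 + 63.979660 = 188.079708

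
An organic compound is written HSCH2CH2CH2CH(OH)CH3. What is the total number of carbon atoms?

Atom tally by fragment:
  HSCH2 → C:1 H:3 S:1
  CH2 → C:1 H:2
  CH2 → C:1 H:2
  CH(OH) → C:1 H:2 O:1
  CH3 → C:1 H:3
Element totals:
  C: 5
  H: 12
  O: 1
  S: 1

5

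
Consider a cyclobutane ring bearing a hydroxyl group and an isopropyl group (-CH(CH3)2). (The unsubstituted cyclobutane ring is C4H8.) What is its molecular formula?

Atom tally by fragment:
  cyclobutane ring core → C:4 H:8
  (− 2 ring H displaced by substituents)
  + OH → O:1 H:1
  + CH(CH3)2 → C:3 H:7
Element totals:
  C: 7
  H: 14
  O: 1

C7H14O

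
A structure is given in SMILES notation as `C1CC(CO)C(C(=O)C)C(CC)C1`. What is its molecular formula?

C11H20O2

Atom tally by fragment:
  cyclohexane ring core → C:6 H:12
  (− 3 ring H displaced by substituents)
  + CH2OH → C:1 H:3 O:1
  + COCH3 → C:2 H:3 O:1
  + C2H5 → C:2 H:5
Element totals:
  C: 11
  H: 20
  O: 2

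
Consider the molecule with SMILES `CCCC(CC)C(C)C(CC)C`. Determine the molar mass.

Atom tally by fragment:
  CH3 → C:1 H:3
  CH2 → C:1 H:2
  CH2 → C:1 H:2
  CH(C2H5) → C:3 H:6
  CH(CH3) → C:2 H:4
  CH(C2H5) → C:3 H:6
  CH3 → C:1 H:3
Element totals:
  C: 12
  H: 26
Molecular formula: C12H26.
  M = 12(12.011) + 26(1.008)
    = 144.132 + 26.208 = 170.340

170.34 g/mol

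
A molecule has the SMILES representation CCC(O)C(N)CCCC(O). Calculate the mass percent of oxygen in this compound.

19.84%

Atom tally by fragment:
  CH3 → C:1 H:3
  CH2 → C:1 H:2
  CH(OH) → C:1 H:2 O:1
  CH(NH2) → C:1 H:3 N:1
  CH2 → C:1 H:2
  CH2 → C:1 H:2
  CH2 → C:1 H:2
  CH2OH → C:1 H:3 O:1
Element totals:
  C: 8
  H: 19
  N: 1
  O: 2
Molecular formula: C8H19NO2.
Molar mass = 161.245 g/mol.
Mass from O: 2 × 15.999 = 31.998 g/mol.
%O = 31.998 / 161.245 × 100 = 19.84%.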